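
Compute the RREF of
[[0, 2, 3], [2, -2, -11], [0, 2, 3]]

R1 ↔ R2
  [ 2  -2  -11 ]
  [ 0   2    3 ]
  [ 0   2    3 ]
R1 := 1/2·R1
  [ 1  -1  -11/2 ]
  [ 0   2      3 ]
  [ 0   2      3 ]
R2 := 1/2·R2
  [ 1  -1  -11/2 ]
  [ 0   1    3/2 ]
  [ 0   2      3 ]
R3 := R3 − 2·R2
  [ 1  -1  -11/2 ]
  [ 0   1    3/2 ]
  [ 0   0      0 ]
R1 := R1 + R2
  [ 1  0   -4 ]
  [ 0  1  3/2 ]
  [ 0  0    0 ]

[[1, 0, -4], [0, 1, 3/2], [0, 0, 0]]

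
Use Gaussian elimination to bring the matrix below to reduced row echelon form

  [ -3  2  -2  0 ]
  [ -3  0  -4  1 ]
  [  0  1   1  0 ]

Multiply R1 by -1/3.
  [  1  -2/3  2/3  0 ]
  [ -3     0   -4  1 ]
  [  0     1    1  0 ]
Add 3 times R1 to R2.
  [ 1  -2/3  2/3  0 ]
  [ 0    -2   -2  1 ]
  [ 0     1    1  0 ]
Multiply R2 by -1/2.
  [ 1  -2/3  2/3     0 ]
  [ 0     1    1  -1/2 ]
  [ 0     1    1     0 ]
Subtract R2 from R3.
  [ 1  -2/3  2/3     0 ]
  [ 0     1    1  -1/2 ]
  [ 0     0    0   1/2 ]
Multiply R3 by 2.
  [ 1  -2/3  2/3     0 ]
  [ 0     1    1  -1/2 ]
  [ 0     0    0     1 ]
Add 1/2 times R3 to R2.
  [ 1  -2/3  2/3  0 ]
  [ 0     1    1  0 ]
  [ 0     0    0  1 ]
Add 2/3 times R2 to R1.
  [ 1  0  4/3  0 ]
  [ 0  1    1  0 ]
  [ 0  0    0  1 ]

[[1, 0, 4/3, 0], [0, 1, 1, 0], [0, 0, 0, 1]]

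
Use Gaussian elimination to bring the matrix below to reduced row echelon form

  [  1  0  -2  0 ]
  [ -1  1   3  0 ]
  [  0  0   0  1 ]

Add r1 to r2.
  [ 1  0  -2  0 ]
  [ 0  1   1  0 ]
  [ 0  0   0  1 ]

[[1, 0, -2, 0], [0, 1, 1, 0], [0, 0, 0, 1]]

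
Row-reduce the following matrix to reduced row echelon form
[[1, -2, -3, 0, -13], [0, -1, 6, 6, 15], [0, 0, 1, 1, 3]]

[[1, 0, 0, 3, 2], [0, 1, 0, 0, 3], [0, 0, 1, 1, 3]]

R2 -> -1·R2
R2 -> R2 + 6·R3
R1 -> R1 + 3·R3
R1 -> R1 + 2·R2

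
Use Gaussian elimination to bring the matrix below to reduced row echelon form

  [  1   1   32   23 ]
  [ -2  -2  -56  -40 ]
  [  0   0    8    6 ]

[[1, 1, 0, -1], [0, 0, 1, 3/4], [0, 0, 0, 0]]

Add 2 times r1 to r2.
  [ 1  1  32  23 ]
  [ 0  0   8   6 ]
  [ 0  0   8   6 ]
Multiply r2 by 1/8.
  [ 1  1  32   23 ]
  [ 0  0   1  3/4 ]
  [ 0  0   8    6 ]
Subtract 8 times r2 from r3.
  [ 1  1  32   23 ]
  [ 0  0   1  3/4 ]
  [ 0  0   0    0 ]
Subtract 32 times r2 from r1.
  [ 1  1  0   -1 ]
  [ 0  0  1  3/4 ]
  [ 0  0  0    0 ]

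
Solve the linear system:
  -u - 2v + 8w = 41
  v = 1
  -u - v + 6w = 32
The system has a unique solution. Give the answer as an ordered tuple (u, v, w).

(-3, 1, 5)

Form the augmented matrix and row-reduce:
  [ -1  -2  8  |  41 ]
  [  0   1  0  |   1 ]
  [ -1  -1  6  |  32 ]
ρ1 := -1·ρ1
  [  1   2  -8  |  -41 ]
  [  0   1   0  |    1 ]
  [ -1  -1   6  |   32 ]
ρ3 := ρ3 + ρ1
  [ 1  2  -8  |  -41 ]
  [ 0  1   0  |    1 ]
  [ 0  1  -2  |   -9 ]
ρ3 := ρ3 − ρ2
  [ 1  2  -8  |  -41 ]
  [ 0  1   0  |    1 ]
  [ 0  0  -2  |  -10 ]
ρ3 := -1/2·ρ3
  [ 1  2  -8  |  -41 ]
  [ 0  1   0  |    1 ]
  [ 0  0   1  |    5 ]
ρ1 := ρ1 + 8·ρ3
  [ 1  2  0  |  -1 ]
  [ 0  1  0  |   1 ]
  [ 0  0  1  |   5 ]
ρ1 := ρ1 − 2·ρ2
  [ 1  0  0  |  -3 ]
  [ 0  1  0  |   1 ]
  [ 0  0  1  |   5 ]
Reading off the last column: u = -3, v = 1, w = 5.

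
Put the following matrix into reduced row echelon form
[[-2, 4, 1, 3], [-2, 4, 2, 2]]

[[1, -2, 0, -2], [0, 0, 1, -1]]

R1 := -1/2·R1
  [  1  -2  -1/2  -3/2 ]
  [ -2   4     2     2 ]
R2 := R2 + 2·R1
  [ 1  -2  -1/2  -3/2 ]
  [ 0   0     1    -1 ]
R1 := R1 + 1/2·R2
  [ 1  -2  0  -2 ]
  [ 0   0  1  -1 ]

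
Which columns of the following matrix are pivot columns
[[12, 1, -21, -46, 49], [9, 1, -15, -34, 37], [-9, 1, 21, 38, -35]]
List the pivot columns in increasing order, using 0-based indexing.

0, 1

r1 ← 1/12·r1
  [  1  1/12  -7/4  -23/6  49/12 ]
  [  9     1   -15    -34     37 ]
  [ -9     1    21     38    -35 ]
r2 ← r2 − 9·r1
  [  1  1/12  -7/4  -23/6  49/12 ]
  [  0   1/4   3/4    1/2    1/4 ]
  [ -9     1    21     38    -35 ]
r3 ← r3 + 9·r1
  [ 1  1/12  -7/4  -23/6  49/12 ]
  [ 0   1/4   3/4    1/2    1/4 ]
  [ 0   7/4  21/4    7/2    7/4 ]
r2 ← 4·r2
  [ 1  1/12  -7/4  -23/6  49/12 ]
  [ 0     1     3      2      1 ]
  [ 0   7/4  21/4    7/2    7/4 ]
r3 ← r3 − 7/4·r2
  [ 1  1/12  -7/4  -23/6  49/12 ]
  [ 0     1     3      2      1 ]
  [ 0     0     0      0      0 ]
r1 ← r1 − 1/12·r2
  [ 1  0  -2  -4  4 ]
  [ 0  1   3   2  1 ]
  [ 0  0   0   0  0 ]
Pivot columns are the columns containing a leading 1.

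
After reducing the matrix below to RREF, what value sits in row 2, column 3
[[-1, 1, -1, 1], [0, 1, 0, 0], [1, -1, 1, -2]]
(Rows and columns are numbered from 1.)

0

R1 -> -1·R1
R3 -> R3 − R1
R3 -> -1·R3
R1 -> R1 + R3
R1 -> R1 + R2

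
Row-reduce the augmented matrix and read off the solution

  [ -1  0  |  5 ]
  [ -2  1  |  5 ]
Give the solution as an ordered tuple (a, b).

Multiply r1 by -1.
Add 2 times r1 to r2.
Reading off the last column: a = -5, b = -5.

(-5, -5)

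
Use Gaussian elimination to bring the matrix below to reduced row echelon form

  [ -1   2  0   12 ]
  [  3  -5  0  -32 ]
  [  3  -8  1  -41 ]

R1 := -1·R1
  [ 1  -2  0  -12 ]
  [ 3  -5  0  -32 ]
  [ 3  -8  1  -41 ]
R2 := R2 − 3·R1
  [ 1  -2  0  -12 ]
  [ 0   1  0    4 ]
  [ 3  -8  1  -41 ]
R3 := R3 − 3·R1
  [ 1  -2  0  -12 ]
  [ 0   1  0    4 ]
  [ 0  -2  1   -5 ]
R3 := R3 + 2·R2
  [ 1  -2  0  -12 ]
  [ 0   1  0    4 ]
  [ 0   0  1    3 ]
R1 := R1 + 2·R2
  [ 1  0  0  -4 ]
  [ 0  1  0   4 ]
  [ 0  0  1   3 ]

[[1, 0, 0, -4], [0, 1, 0, 4], [0, 0, 1, 3]]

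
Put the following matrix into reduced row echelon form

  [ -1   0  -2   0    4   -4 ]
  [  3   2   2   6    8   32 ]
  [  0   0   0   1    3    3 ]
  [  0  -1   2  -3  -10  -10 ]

R1 ← -1·R1
  [ 1   0  2   0   -4    4 ]
  [ 3   2  2   6    8   32 ]
  [ 0   0  0   1    3    3 ]
  [ 0  -1  2  -3  -10  -10 ]
R2 ← R2 − 3·R1
  [ 1   0   2   0   -4    4 ]
  [ 0   2  -4   6   20   20 ]
  [ 0   0   0   1    3    3 ]
  [ 0  -1   2  -3  -10  -10 ]
R2 ← 1/2·R2
  [ 1   0   2   0   -4    4 ]
  [ 0   1  -2   3   10   10 ]
  [ 0   0   0   1    3    3 ]
  [ 0  -1   2  -3  -10  -10 ]
R4 ← R4 + R2
  [ 1  0   2  0  -4   4 ]
  [ 0  1  -2  3  10  10 ]
  [ 0  0   0  1   3   3 ]
  [ 0  0   0  0   0   0 ]
R2 ← R2 − 3·R3
  [ 1  0   2  0  -4  4 ]
  [ 0  1  -2  0   1  1 ]
  [ 0  0   0  1   3  3 ]
  [ 0  0   0  0   0  0 ]

[[1, 0, 2, 0, -4, 4], [0, 1, -2, 0, 1, 1], [0, 0, 0, 1, 3, 3], [0, 0, 0, 0, 0, 0]]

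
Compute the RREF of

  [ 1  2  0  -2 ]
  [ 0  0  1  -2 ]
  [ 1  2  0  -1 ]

[[1, 2, 0, 0], [0, 0, 1, 0], [0, 0, 0, 1]]

R3 -> R3 − R1
R2 -> R2 + 2·R3
R1 -> R1 + 2·R3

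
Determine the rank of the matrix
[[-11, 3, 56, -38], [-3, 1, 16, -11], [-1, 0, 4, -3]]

rank = 3

R1 ← -1/11·R1
  [  1  -3/11  -56/11  38/11 ]
  [ -3      1      16    -11 ]
  [ -1      0       4     -3 ]
R2 ← R2 + 3·R1
  [  1  -3/11  -56/11  38/11 ]
  [  0   2/11    8/11  -7/11 ]
  [ -1      0       4     -3 ]
R3 ← R3 + R1
  [ 1  -3/11  -56/11  38/11 ]
  [ 0   2/11    8/11  -7/11 ]
  [ 0  -3/11  -12/11   5/11 ]
R2 ← 11/2·R2
  [ 1  -3/11  -56/11  38/11 ]
  [ 0      1       4   -7/2 ]
  [ 0  -3/11  -12/11   5/11 ]
R3 ← R3 + 3/11·R2
  [ 1  -3/11  -56/11  38/11 ]
  [ 0      1       4   -7/2 ]
  [ 0      0       0   -1/2 ]
R3 ← -2·R3
  [ 1  -3/11  -56/11  38/11 ]
  [ 0      1       4   -7/2 ]
  [ 0      0       0      1 ]
R2 ← R2 + 7/2·R3
  [ 1  -3/11  -56/11  38/11 ]
  [ 0      1       4      0 ]
  [ 0      0       0      1 ]
R1 ← R1 − 38/11·R3
  [ 1  -3/11  -56/11  0 ]
  [ 0      1       4  0 ]
  [ 0      0       0  1 ]
R1 ← R1 + 3/11·R2
  [ 1  0  -4  0 ]
  [ 0  1   4  0 ]
  [ 0  0   0  1 ]
The reduced form has 3 nonzero rows.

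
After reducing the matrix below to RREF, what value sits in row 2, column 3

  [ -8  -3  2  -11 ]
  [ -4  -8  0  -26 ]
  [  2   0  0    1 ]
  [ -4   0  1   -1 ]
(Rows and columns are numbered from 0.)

r1 := -1/8·r1
  [  1  3/8  -1/4  11/8 ]
  [ -4   -8     0   -26 ]
  [  2    0     0     1 ]
  [ -4    0     1    -1 ]
r2 := r2 + 4·r1
  [  1    3/8  -1/4   11/8 ]
  [  0  -13/2    -1  -41/2 ]
  [  2      0     0      1 ]
  [ -4      0     1     -1 ]
r3 := r3 − 2·r1
  [  1    3/8  -1/4   11/8 ]
  [  0  -13/2    -1  -41/2 ]
  [  0   -3/4   1/2   -7/4 ]
  [ -4      0     1     -1 ]
r4 := r4 + 4·r1
  [ 1    3/8  -1/4   11/8 ]
  [ 0  -13/2    -1  -41/2 ]
  [ 0   -3/4   1/2   -7/4 ]
  [ 0    3/2     0    9/2 ]
r2 := -2/13·r2
  [ 1   3/8  -1/4   11/8 ]
  [ 0     1  2/13  41/13 ]
  [ 0  -3/4   1/2   -7/4 ]
  [ 0   3/2     0    9/2 ]
r3 := r3 + 3/4·r2
  [ 1  3/8  -1/4   11/8 ]
  [ 0    1  2/13  41/13 ]
  [ 0    0  8/13   8/13 ]
  [ 0  3/2     0    9/2 ]
r4 := r4 − 3/2·r2
  [ 1  3/8   -1/4   11/8 ]
  [ 0    1   2/13  41/13 ]
  [ 0    0   8/13   8/13 ]
  [ 0    0  -3/13  -3/13 ]
r3 := 13/8·r3
  [ 1  3/8   -1/4   11/8 ]
  [ 0    1   2/13  41/13 ]
  [ 0    0      1      1 ]
  [ 0    0  -3/13  -3/13 ]
r4 := r4 + 3/13·r3
  [ 1  3/8  -1/4   11/8 ]
  [ 0    1  2/13  41/13 ]
  [ 0    0     1      1 ]
  [ 0    0     0      0 ]
r2 := r2 − 2/13·r3
  [ 1  3/8  -1/4  11/8 ]
  [ 0    1     0     3 ]
  [ 0    0     1     1 ]
  [ 0    0     0     0 ]
r1 := r1 + 1/4·r3
  [ 1  3/8  0  13/8 ]
  [ 0    1  0     3 ]
  [ 0    0  1     1 ]
  [ 0    0  0     0 ]
r1 := r1 − 3/8·r2
  [ 1  0  0  1/2 ]
  [ 0  1  0    3 ]
  [ 0  0  1    1 ]
  [ 0  0  0    0 ]

1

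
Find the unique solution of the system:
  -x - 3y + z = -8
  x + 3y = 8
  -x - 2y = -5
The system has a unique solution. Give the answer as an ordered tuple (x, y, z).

(-1, 3, 0)

Form the augmented matrix and row-reduce:
  [ -1  -3  1  |  -8 ]
  [  1   3  0  |   8 ]
  [ -1  -2  0  |  -5 ]
Multiply r1 by -1.
  [  1   3  -1  |   8 ]
  [  1   3   0  |   8 ]
  [ -1  -2   0  |  -5 ]
Subtract r1 from r2.
  [  1   3  -1  |   8 ]
  [  0   0   1  |   0 ]
  [ -1  -2   0  |  -5 ]
Add r1 to r3.
  [ 1  3  -1  |  8 ]
  [ 0  0   1  |  0 ]
  [ 0  1  -1  |  3 ]
Swap r2 and r3.
  [ 1  3  -1  |  8 ]
  [ 0  1  -1  |  3 ]
  [ 0  0   1  |  0 ]
Add r3 to r2.
  [ 1  3  -1  |  8 ]
  [ 0  1   0  |  3 ]
  [ 0  0   1  |  0 ]
Add r3 to r1.
  [ 1  3  0  |  8 ]
  [ 0  1  0  |  3 ]
  [ 0  0  1  |  0 ]
Subtract 3 times r2 from r1.
  [ 1  0  0  |  -1 ]
  [ 0  1  0  |   3 ]
  [ 0  0  1  |   0 ]
Reading off the last column: x = -1, y = 3, z = 0.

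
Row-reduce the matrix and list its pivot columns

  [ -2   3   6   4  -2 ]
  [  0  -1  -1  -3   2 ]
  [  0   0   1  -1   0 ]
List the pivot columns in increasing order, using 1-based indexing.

1, 2, 3

R1 -> -1/2·R1
  [ 1  -3/2  -3  -2  1 ]
  [ 0    -1  -1  -3  2 ]
  [ 0     0   1  -1  0 ]
R2 -> -1·R2
  [ 1  -3/2  -3  -2   1 ]
  [ 0     1   1   3  -2 ]
  [ 0     0   1  -1   0 ]
R2 -> R2 − R3
  [ 1  -3/2  -3  -2   1 ]
  [ 0     1   0   4  -2 ]
  [ 0     0   1  -1   0 ]
R1 -> R1 + 3·R3
  [ 1  -3/2  0  -5   1 ]
  [ 0     1  0   4  -2 ]
  [ 0     0  1  -1   0 ]
R1 -> R1 + 3/2·R2
  [ 1  0  0   1  -2 ]
  [ 0  1  0   4  -2 ]
  [ 0  0  1  -1   0 ]
Pivot columns are the columns containing a leading 1.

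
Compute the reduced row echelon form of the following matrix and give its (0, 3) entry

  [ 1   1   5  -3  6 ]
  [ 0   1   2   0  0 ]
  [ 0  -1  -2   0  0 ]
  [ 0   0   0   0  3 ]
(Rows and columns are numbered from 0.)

Add ρ2 to ρ3.
Swap ρ3 and ρ4.
Multiply ρ3 by 1/3.
Subtract 6 times ρ3 from ρ1.
Subtract ρ2 from ρ1.

-3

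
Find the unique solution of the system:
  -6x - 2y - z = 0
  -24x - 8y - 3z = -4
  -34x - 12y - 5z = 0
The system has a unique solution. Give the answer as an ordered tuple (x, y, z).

Form the augmented matrix and row-reduce:
  [  -6   -2  -1  |   0 ]
  [ -24   -8  -3  |  -4 ]
  [ -34  -12  -5  |   0 ]
r1 := -1/6·r1
  [   1  1/3  1/6  |   0 ]
  [ -24   -8   -3  |  -4 ]
  [ -34  -12   -5  |   0 ]
r2 := r2 + 24·r1
  [   1  1/3  1/6  |   0 ]
  [   0    0    1  |  -4 ]
  [ -34  -12   -5  |   0 ]
r3 := r3 + 34·r1
  [ 1   1/3  1/6  |   0 ]
  [ 0     0    1  |  -4 ]
  [ 0  -2/3  2/3  |   0 ]
r2 <=> r3
  [ 1   1/3  1/6  |   0 ]
  [ 0  -2/3  2/3  |   0 ]
  [ 0     0    1  |  -4 ]
r2 := -3/2·r2
  [ 1  1/3  1/6  |   0 ]
  [ 0    1   -1  |   0 ]
  [ 0    0    1  |  -4 ]
r2 := r2 + r3
  [ 1  1/3  1/6  |   0 ]
  [ 0    1    0  |  -4 ]
  [ 0    0    1  |  -4 ]
r1 := r1 − 1/6·r3
  [ 1  1/3  0  |  2/3 ]
  [ 0    1  0  |   -4 ]
  [ 0    0  1  |   -4 ]
r1 := r1 − 1/3·r2
  [ 1  0  0  |   2 ]
  [ 0  1  0  |  -4 ]
  [ 0  0  1  |  -4 ]
Reading off the last column: x = 2, y = -4, z = -4.

(2, -4, -4)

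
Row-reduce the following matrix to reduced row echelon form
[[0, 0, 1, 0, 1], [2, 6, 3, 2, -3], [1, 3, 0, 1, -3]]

[[1, 3, 0, 1, -3], [0, 0, 1, 0, 1], [0, 0, 0, 0, 0]]

R1 ↔ R2
  [ 2  6  3  2  -3 ]
  [ 0  0  1  0   1 ]
  [ 1  3  0  1  -3 ]
R1 → 1/2·R1
  [ 1  3  3/2  1  -3/2 ]
  [ 0  0    1  0     1 ]
  [ 1  3    0  1    -3 ]
R3 → R3 − R1
  [ 1  3   3/2  1  -3/2 ]
  [ 0  0     1  0     1 ]
  [ 0  0  -3/2  0  -3/2 ]
R3 → R3 + 3/2·R2
  [ 1  3  3/2  1  -3/2 ]
  [ 0  0    1  0     1 ]
  [ 0  0    0  0     0 ]
R1 → R1 − 3/2·R2
  [ 1  3  0  1  -3 ]
  [ 0  0  1  0   1 ]
  [ 0  0  0  0   0 ]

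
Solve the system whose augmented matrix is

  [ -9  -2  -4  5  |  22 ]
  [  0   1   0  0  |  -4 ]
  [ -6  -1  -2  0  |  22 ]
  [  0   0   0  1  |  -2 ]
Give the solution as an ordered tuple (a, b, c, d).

(-4, -4, 3, -2)

ρ1 := -1/9·ρ1
  [  1  2/9  4/9  -5/9  |  -22/9 ]
  [  0    1    0     0  |     -4 ]
  [ -6   -1   -2     0  |     22 ]
  [  0    0    0     1  |     -2 ]
ρ3 := ρ3 + 6·ρ1
  [ 1  2/9  4/9   -5/9  |  -22/9 ]
  [ 0    1    0      0  |     -4 ]
  [ 0  1/3  2/3  -10/3  |   22/3 ]
  [ 0    0    0      1  |     -2 ]
ρ3 := ρ3 − 1/3·ρ2
  [ 1  2/9  4/9   -5/9  |  -22/9 ]
  [ 0    1    0      0  |     -4 ]
  [ 0    0  2/3  -10/3  |   26/3 ]
  [ 0    0    0      1  |     -2 ]
ρ3 := 3/2·ρ3
  [ 1  2/9  4/9  -5/9  |  -22/9 ]
  [ 0    1    0     0  |     -4 ]
  [ 0    0    1    -5  |     13 ]
  [ 0    0    0     1  |     -2 ]
ρ3 := ρ3 + 5·ρ4
  [ 1  2/9  4/9  -5/9  |  -22/9 ]
  [ 0    1    0     0  |     -4 ]
  [ 0    0    1     0  |      3 ]
  [ 0    0    0     1  |     -2 ]
ρ1 := ρ1 + 5/9·ρ4
  [ 1  2/9  4/9  0  |  -32/9 ]
  [ 0    1    0  0  |     -4 ]
  [ 0    0    1  0  |      3 ]
  [ 0    0    0  1  |     -2 ]
ρ1 := ρ1 − 4/9·ρ3
  [ 1  2/9  0  0  |  -44/9 ]
  [ 0    1  0  0  |     -4 ]
  [ 0    0  1  0  |      3 ]
  [ 0    0  0  1  |     -2 ]
ρ1 := ρ1 − 2/9·ρ2
  [ 1  0  0  0  |  -4 ]
  [ 0  1  0  0  |  -4 ]
  [ 0  0  1  0  |   3 ]
  [ 0  0  0  1  |  -2 ]
Reading off the last column: a = -4, b = -4, c = 3, d = -2.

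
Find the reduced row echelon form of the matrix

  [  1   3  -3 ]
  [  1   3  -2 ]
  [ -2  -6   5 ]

Subtract R1 from R2.
  [  1   3  -3 ]
  [  0   0   1 ]
  [ -2  -6   5 ]
Add 2 times R1 to R3.
  [ 1  3  -3 ]
  [ 0  0   1 ]
  [ 0  0  -1 ]
Add R2 to R3.
  [ 1  3  -3 ]
  [ 0  0   1 ]
  [ 0  0   0 ]
Add 3 times R2 to R1.
  [ 1  3  0 ]
  [ 0  0  1 ]
  [ 0  0  0 ]

[[1, 3, 0], [0, 0, 1], [0, 0, 0]]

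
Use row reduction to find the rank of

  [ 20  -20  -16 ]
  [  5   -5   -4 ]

rank = 1

R1 -> 1/20·R1
  [ 1  -1  -4/5 ]
  [ 5  -5    -4 ]
R2 -> R2 − 5·R1
  [ 1  -1  -4/5 ]
  [ 0   0     0 ]
The reduced form has 1 nonzero row.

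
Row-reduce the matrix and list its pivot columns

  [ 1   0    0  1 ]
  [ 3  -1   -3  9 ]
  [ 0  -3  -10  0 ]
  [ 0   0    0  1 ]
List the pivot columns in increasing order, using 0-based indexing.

0, 1, 2, 3

r2 -> r2 − 3·r1
  [ 1   0    0  1 ]
  [ 0  -1   -3  6 ]
  [ 0  -3  -10  0 ]
  [ 0   0    0  1 ]
r2 -> -1·r2
  [ 1   0    0   1 ]
  [ 0   1    3  -6 ]
  [ 0  -3  -10   0 ]
  [ 0   0    0   1 ]
r3 -> r3 + 3·r2
  [ 1  0   0    1 ]
  [ 0  1   3   -6 ]
  [ 0  0  -1  -18 ]
  [ 0  0   0    1 ]
r3 -> -1·r3
  [ 1  0  0   1 ]
  [ 0  1  3  -6 ]
  [ 0  0  1  18 ]
  [ 0  0  0   1 ]
r3 -> r3 − 18·r4
  [ 1  0  0   1 ]
  [ 0  1  3  -6 ]
  [ 0  0  1   0 ]
  [ 0  0  0   1 ]
r2 -> r2 + 6·r4
  [ 1  0  0  1 ]
  [ 0  1  3  0 ]
  [ 0  0  1  0 ]
  [ 0  0  0  1 ]
r1 -> r1 − r4
  [ 1  0  0  0 ]
  [ 0  1  3  0 ]
  [ 0  0  1  0 ]
  [ 0  0  0  1 ]
r2 -> r2 − 3·r3
  [ 1  0  0  0 ]
  [ 0  1  0  0 ]
  [ 0  0  1  0 ]
  [ 0  0  0  1 ]
Pivot columns are the columns containing a leading 1.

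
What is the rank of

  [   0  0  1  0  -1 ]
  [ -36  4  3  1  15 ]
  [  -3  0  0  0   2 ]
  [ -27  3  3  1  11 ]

R1 <-> R2
  [ -36  4  3  1  15 ]
  [   0  0  1  0  -1 ]
  [  -3  0  0  0   2 ]
  [ -27  3  3  1  11 ]
R1 → -1/36·R1
  [   1  -1/9  -1/12  -1/36  -5/12 ]
  [   0     0      1      0     -1 ]
  [  -3     0      0      0      2 ]
  [ -27     3      3      1     11 ]
R3 → R3 + 3·R1
  [   1  -1/9  -1/12  -1/36  -5/12 ]
  [   0     0      1      0     -1 ]
  [   0  -1/3   -1/4  -1/12    3/4 ]
  [ -27     3      3      1     11 ]
R4 → R4 + 27·R1
  [ 1  -1/9  -1/12  -1/36  -5/12 ]
  [ 0     0      1      0     -1 ]
  [ 0  -1/3   -1/4  -1/12    3/4 ]
  [ 0     0    3/4    1/4   -1/4 ]
R2 <-> R3
  [ 1  -1/9  -1/12  -1/36  -5/12 ]
  [ 0  -1/3   -1/4  -1/12    3/4 ]
  [ 0     0      1      0     -1 ]
  [ 0     0    3/4    1/4   -1/4 ]
R2 → -3·R2
  [ 1  -1/9  -1/12  -1/36  -5/12 ]
  [ 0     1    3/4    1/4   -9/4 ]
  [ 0     0      1      0     -1 ]
  [ 0     0    3/4    1/4   -1/4 ]
R4 → R4 − 3/4·R3
  [ 1  -1/9  -1/12  -1/36  -5/12 ]
  [ 0     1    3/4    1/4   -9/4 ]
  [ 0     0      1      0     -1 ]
  [ 0     0      0    1/4    1/2 ]
R4 → 4·R4
  [ 1  -1/9  -1/12  -1/36  -5/12 ]
  [ 0     1    3/4    1/4   -9/4 ]
  [ 0     0      1      0     -1 ]
  [ 0     0      0      1      2 ]
R2 → R2 − 1/4·R4
  [ 1  -1/9  -1/12  -1/36  -5/12 ]
  [ 0     1    3/4      0  -11/4 ]
  [ 0     0      1      0     -1 ]
  [ 0     0      0      1      2 ]
R1 → R1 + 1/36·R4
  [ 1  -1/9  -1/12  0  -13/36 ]
  [ 0     1    3/4  0   -11/4 ]
  [ 0     0      1  0      -1 ]
  [ 0     0      0  1       2 ]
R2 → R2 − 3/4·R3
  [ 1  -1/9  -1/12  0  -13/36 ]
  [ 0     1      0  0      -2 ]
  [ 0     0      1  0      -1 ]
  [ 0     0      0  1       2 ]
R1 → R1 + 1/12·R3
  [ 1  -1/9  0  0  -4/9 ]
  [ 0     1  0  0    -2 ]
  [ 0     0  1  0    -1 ]
  [ 0     0  0  1     2 ]
R1 → R1 + 1/9·R2
  [ 1  0  0  0  -2/3 ]
  [ 0  1  0  0    -2 ]
  [ 0  0  1  0    -1 ]
  [ 0  0  0  1     2 ]
The reduced form has 4 nonzero rows.

rank = 4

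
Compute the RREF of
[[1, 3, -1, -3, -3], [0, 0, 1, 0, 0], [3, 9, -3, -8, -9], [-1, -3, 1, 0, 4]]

ρ3 := ρ3 − 3·ρ1
  [  1   3  -1  -3  -3 ]
  [  0   0   1   0   0 ]
  [  0   0   0   1   0 ]
  [ -1  -3   1   0   4 ]
ρ4 := ρ4 + ρ1
  [ 1  3  -1  -3  -3 ]
  [ 0  0   1   0   0 ]
  [ 0  0   0   1   0 ]
  [ 0  0   0  -3   1 ]
ρ4 := ρ4 + 3·ρ3
  [ 1  3  -1  -3  -3 ]
  [ 0  0   1   0   0 ]
  [ 0  0   0   1   0 ]
  [ 0  0   0   0   1 ]
ρ1 := ρ1 + 3·ρ4
  [ 1  3  -1  -3  0 ]
  [ 0  0   1   0  0 ]
  [ 0  0   0   1  0 ]
  [ 0  0   0   0  1 ]
ρ1 := ρ1 + 3·ρ3
  [ 1  3  -1  0  0 ]
  [ 0  0   1  0  0 ]
  [ 0  0   0  1  0 ]
  [ 0  0   0  0  1 ]
ρ1 := ρ1 + ρ2
  [ 1  3  0  0  0 ]
  [ 0  0  1  0  0 ]
  [ 0  0  0  1  0 ]
  [ 0  0  0  0  1 ]

[[1, 3, 0, 0, 0], [0, 0, 1, 0, 0], [0, 0, 0, 1, 0], [0, 0, 0, 0, 1]]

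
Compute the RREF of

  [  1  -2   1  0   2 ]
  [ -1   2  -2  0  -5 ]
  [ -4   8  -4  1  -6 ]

R2 ← R2 + R1
  [  1  -2   1  0   2 ]
  [  0   0  -1  0  -3 ]
  [ -4   8  -4  1  -6 ]
R3 ← R3 + 4·R1
  [ 1  -2   1  0   2 ]
  [ 0   0  -1  0  -3 ]
  [ 0   0   0  1   2 ]
R2 ← -1·R2
  [ 1  -2  1  0  2 ]
  [ 0   0  1  0  3 ]
  [ 0   0  0  1  2 ]
R1 ← R1 − R2
  [ 1  -2  0  0  -1 ]
  [ 0   0  1  0   3 ]
  [ 0   0  0  1   2 ]

[[1, -2, 0, 0, -1], [0, 0, 1, 0, 3], [0, 0, 0, 1, 2]]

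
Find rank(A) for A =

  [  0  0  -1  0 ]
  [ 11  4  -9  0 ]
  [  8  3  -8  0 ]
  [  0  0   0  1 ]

ρ1 ↔ ρ2
  [ 11  4  -9  0 ]
  [  0  0  -1  0 ]
  [  8  3  -8  0 ]
  [  0  0   0  1 ]
ρ1 → 1/11·ρ1
  [ 1  4/11  -9/11  0 ]
  [ 0     0     -1  0 ]
  [ 8     3     -8  0 ]
  [ 0     0      0  1 ]
ρ3 → ρ3 − 8·ρ1
  [ 1  4/11   -9/11  0 ]
  [ 0     0      -1  0 ]
  [ 0  1/11  -16/11  0 ]
  [ 0     0       0  1 ]
ρ2 ↔ ρ3
  [ 1  4/11   -9/11  0 ]
  [ 0  1/11  -16/11  0 ]
  [ 0     0      -1  0 ]
  [ 0     0       0  1 ]
ρ2 → 11·ρ2
  [ 1  4/11  -9/11  0 ]
  [ 0     1    -16  0 ]
  [ 0     0     -1  0 ]
  [ 0     0      0  1 ]
ρ3 → -1·ρ3
  [ 1  4/11  -9/11  0 ]
  [ 0     1    -16  0 ]
  [ 0     0      1  0 ]
  [ 0     0      0  1 ]
ρ2 → ρ2 + 16·ρ3
  [ 1  4/11  -9/11  0 ]
  [ 0     1      0  0 ]
  [ 0     0      1  0 ]
  [ 0     0      0  1 ]
ρ1 → ρ1 + 9/11·ρ3
  [ 1  4/11  0  0 ]
  [ 0     1  0  0 ]
  [ 0     0  1  0 ]
  [ 0     0  0  1 ]
ρ1 → ρ1 − 4/11·ρ2
  [ 1  0  0  0 ]
  [ 0  1  0  0 ]
  [ 0  0  1  0 ]
  [ 0  0  0  1 ]
The reduced form has 4 nonzero rows.

rank = 4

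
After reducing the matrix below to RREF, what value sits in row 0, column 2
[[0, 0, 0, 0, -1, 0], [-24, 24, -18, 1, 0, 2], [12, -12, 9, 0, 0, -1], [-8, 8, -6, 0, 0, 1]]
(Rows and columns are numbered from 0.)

3/4

ρ1 <-> ρ2
ρ1 -> -1/24·ρ1
ρ3 -> ρ3 − 12·ρ1
ρ4 -> ρ4 + 8·ρ1
ρ2 <-> ρ3
ρ2 -> 2·ρ2
ρ4 -> ρ4 + 1/3·ρ2
ρ3 -> -1·ρ3
ρ4 -> 3·ρ4
ρ1 -> ρ1 + 1/12·ρ4
ρ1 -> ρ1 + 1/24·ρ2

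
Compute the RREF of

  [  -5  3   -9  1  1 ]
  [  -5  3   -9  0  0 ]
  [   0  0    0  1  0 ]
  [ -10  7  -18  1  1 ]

[[1, 0, 9/5, 0, 0], [0, 1, 0, 0, 0], [0, 0, 0, 1, 0], [0, 0, 0, 0, 1]]

R1 → -1/5·R1
R2 → R2 + 5·R1
R4 → R4 + 10·R1
R2 <=> R4
R4 → R4 + R3
R4 → -1·R4
R2 → R2 + R4
R1 → R1 + 1/5·R4
R2 → R2 + R3
R1 → R1 + 1/5·R3
R1 → R1 + 3/5·R2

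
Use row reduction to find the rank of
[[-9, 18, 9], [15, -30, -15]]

ρ1 := -1/9·ρ1
  [  1   -2   -1 ]
  [ 15  -30  -15 ]
ρ2 := ρ2 − 15·ρ1
  [ 1  -2  -1 ]
  [ 0   0   0 ]
The reduced form has 1 nonzero row.

rank = 1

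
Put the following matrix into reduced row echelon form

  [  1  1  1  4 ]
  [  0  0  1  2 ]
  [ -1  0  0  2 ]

[[1, 0, 0, -2], [0, 1, 0, 4], [0, 0, 1, 2]]

R3 -> R3 + R1
  [ 1  1  1  4 ]
  [ 0  0  1  2 ]
  [ 0  1  1  6 ]
R2 ↔ R3
  [ 1  1  1  4 ]
  [ 0  1  1  6 ]
  [ 0  0  1  2 ]
R2 -> R2 − R3
  [ 1  1  1  4 ]
  [ 0  1  0  4 ]
  [ 0  0  1  2 ]
R1 -> R1 − R3
  [ 1  1  0  2 ]
  [ 0  1  0  4 ]
  [ 0  0  1  2 ]
R1 -> R1 − R2
  [ 1  0  0  -2 ]
  [ 0  1  0   4 ]
  [ 0  0  1   2 ]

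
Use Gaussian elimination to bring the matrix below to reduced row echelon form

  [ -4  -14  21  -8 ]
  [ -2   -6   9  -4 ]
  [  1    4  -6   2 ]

[[1, 0, 0, 2], [0, 1, -3/2, 0], [0, 0, 0, 0]]

ρ1 ← -1/4·ρ1
ρ2 ← ρ2 + 2·ρ1
ρ3 ← ρ3 − ρ1
ρ3 ← ρ3 − 1/2·ρ2
ρ1 ← ρ1 − 7/2·ρ2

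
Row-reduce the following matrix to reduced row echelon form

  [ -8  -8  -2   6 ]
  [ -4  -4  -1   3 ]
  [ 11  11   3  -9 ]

[[1, 1, 0, 0], [0, 0, 1, -3], [0, 0, 0, 0]]

R1 := -1/8·R1
  [  1   1  1/4  -3/4 ]
  [ -4  -4   -1     3 ]
  [ 11  11    3    -9 ]
R2 := R2 + 4·R1
  [  1   1  1/4  -3/4 ]
  [  0   0    0     0 ]
  [ 11  11    3    -9 ]
R3 := R3 − 11·R1
  [ 1  1  1/4  -3/4 ]
  [ 0  0    0     0 ]
  [ 0  0  1/4  -3/4 ]
R2 <=> R3
  [ 1  1  1/4  -3/4 ]
  [ 0  0  1/4  -3/4 ]
  [ 0  0    0     0 ]
R2 := 4·R2
  [ 1  1  1/4  -3/4 ]
  [ 0  0    1    -3 ]
  [ 0  0    0     0 ]
R1 := R1 − 1/4·R2
  [ 1  1  0   0 ]
  [ 0  0  1  -3 ]
  [ 0  0  0   0 ]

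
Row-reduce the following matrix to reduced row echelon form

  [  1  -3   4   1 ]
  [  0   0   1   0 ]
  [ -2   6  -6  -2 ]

[[1, -3, 0, 1], [0, 0, 1, 0], [0, 0, 0, 0]]

r3 ← r3 + 2·r1
  [ 1  -3  4  1 ]
  [ 0   0  1  0 ]
  [ 0   0  2  0 ]
r3 ← r3 − 2·r2
  [ 1  -3  4  1 ]
  [ 0   0  1  0 ]
  [ 0   0  0  0 ]
r1 ← r1 − 4·r2
  [ 1  -3  0  1 ]
  [ 0   0  1  0 ]
  [ 0   0  0  0 ]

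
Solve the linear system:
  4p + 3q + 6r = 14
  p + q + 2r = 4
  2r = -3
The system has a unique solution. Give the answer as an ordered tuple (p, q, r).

(2, 5, -3/2)

Form the augmented matrix and row-reduce:
  [ 4  3  6  |  14 ]
  [ 1  1  2  |   4 ]
  [ 0  0  2  |  -3 ]
Multiply ρ1 by 1/4.
Subtract ρ1 from ρ2.
Multiply ρ2 by 4.
Multiply ρ3 by 1/2.
Subtract 2 times ρ3 from ρ2.
Subtract 3/2 times ρ3 from ρ1.
Subtract 3/4 times ρ2 from ρ1.
Reading off the last column: p = 2, q = 5, r = -3/2.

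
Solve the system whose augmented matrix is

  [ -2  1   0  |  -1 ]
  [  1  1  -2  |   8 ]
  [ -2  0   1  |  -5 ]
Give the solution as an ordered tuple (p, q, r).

(1, 1, -3)

R1 -> -1/2·R1
  [  1  -1/2   0  |  1/2 ]
  [  1     1  -2  |    8 ]
  [ -2     0   1  |   -5 ]
R2 -> R2 − R1
  [  1  -1/2   0  |   1/2 ]
  [  0   3/2  -2  |  15/2 ]
  [ -2     0   1  |    -5 ]
R3 -> R3 + 2·R1
  [ 1  -1/2   0  |   1/2 ]
  [ 0   3/2  -2  |  15/2 ]
  [ 0    -1   1  |    -4 ]
R2 -> 2/3·R2
  [ 1  -1/2     0  |  1/2 ]
  [ 0     1  -4/3  |    5 ]
  [ 0    -1     1  |   -4 ]
R3 -> R3 + R2
  [ 1  -1/2     0  |  1/2 ]
  [ 0     1  -4/3  |    5 ]
  [ 0     0  -1/3  |    1 ]
R3 -> -3·R3
  [ 1  -1/2     0  |  1/2 ]
  [ 0     1  -4/3  |    5 ]
  [ 0     0     1  |   -3 ]
R2 -> R2 + 4/3·R3
  [ 1  -1/2  0  |  1/2 ]
  [ 0     1  0  |    1 ]
  [ 0     0  1  |   -3 ]
R1 -> R1 + 1/2·R2
  [ 1  0  0  |   1 ]
  [ 0  1  0  |   1 ]
  [ 0  0  1  |  -3 ]
Reading off the last column: p = 1, q = 1, r = -3.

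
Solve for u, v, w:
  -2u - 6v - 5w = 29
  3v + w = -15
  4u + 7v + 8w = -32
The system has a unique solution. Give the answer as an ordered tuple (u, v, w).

(5, -4, -3)

Form the augmented matrix and row-reduce:
  [ -2  -6  -5  |   29 ]
  [  0   3   1  |  -15 ]
  [  4   7   8  |  -32 ]
R1 := -1/2·R1
  [ 1  3  5/2  |  -29/2 ]
  [ 0  3    1  |    -15 ]
  [ 4  7    8  |    -32 ]
R3 := R3 − 4·R1
  [ 1   3  5/2  |  -29/2 ]
  [ 0   3    1  |    -15 ]
  [ 0  -5   -2  |     26 ]
R2 := 1/3·R2
  [ 1   3  5/2  |  -29/2 ]
  [ 0   1  1/3  |     -5 ]
  [ 0  -5   -2  |     26 ]
R3 := R3 + 5·R2
  [ 1  3   5/2  |  -29/2 ]
  [ 0  1   1/3  |     -5 ]
  [ 0  0  -1/3  |      1 ]
R3 := -3·R3
  [ 1  3  5/2  |  -29/2 ]
  [ 0  1  1/3  |     -5 ]
  [ 0  0    1  |     -3 ]
R2 := R2 − 1/3·R3
  [ 1  3  5/2  |  -29/2 ]
  [ 0  1    0  |     -4 ]
  [ 0  0    1  |     -3 ]
R1 := R1 − 5/2·R3
  [ 1  3  0  |  -7 ]
  [ 0  1  0  |  -4 ]
  [ 0  0  1  |  -3 ]
R1 := R1 − 3·R2
  [ 1  0  0  |   5 ]
  [ 0  1  0  |  -4 ]
  [ 0  0  1  |  -3 ]
Reading off the last column: u = 5, v = -4, w = -3.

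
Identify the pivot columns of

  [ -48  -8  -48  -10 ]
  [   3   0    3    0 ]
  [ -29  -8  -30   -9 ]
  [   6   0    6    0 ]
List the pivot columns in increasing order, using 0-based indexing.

0, 1, 2

Multiply R1 by -1/48.
Subtract 3 times R1 from R2.
Add 29 times R1 to R3.
Subtract 6 times R1 from R4.
Multiply R2 by -2.
Add 19/6 times R2 to R3.
Add R2 to R4.
Multiply R3 by -1.
Subtract R3 from R1.
Subtract 1/6 times R2 from R1.
Pivot columns are the columns containing a leading 1.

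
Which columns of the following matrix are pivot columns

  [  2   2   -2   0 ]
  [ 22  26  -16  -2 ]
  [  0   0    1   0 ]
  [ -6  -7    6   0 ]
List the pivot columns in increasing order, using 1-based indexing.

R1 -> 1/2·R1
  [  1   1   -1   0 ]
  [ 22  26  -16  -2 ]
  [  0   0    1   0 ]
  [ -6  -7    6   0 ]
R2 -> R2 − 22·R1
  [  1   1  -1   0 ]
  [  0   4   6  -2 ]
  [  0   0   1   0 ]
  [ -6  -7   6   0 ]
R4 -> R4 + 6·R1
  [ 1   1  -1   0 ]
  [ 0   4   6  -2 ]
  [ 0   0   1   0 ]
  [ 0  -1   0   0 ]
R2 -> 1/4·R2
  [ 1   1   -1     0 ]
  [ 0   1  3/2  -1/2 ]
  [ 0   0    1     0 ]
  [ 0  -1    0     0 ]
R4 -> R4 + R2
  [ 1  1   -1     0 ]
  [ 0  1  3/2  -1/2 ]
  [ 0  0    1     0 ]
  [ 0  0  3/2  -1/2 ]
R4 -> R4 − 3/2·R3
  [ 1  1   -1     0 ]
  [ 0  1  3/2  -1/2 ]
  [ 0  0    1     0 ]
  [ 0  0    0  -1/2 ]
R4 -> -2·R4
  [ 1  1   -1     0 ]
  [ 0  1  3/2  -1/2 ]
  [ 0  0    1     0 ]
  [ 0  0    0     1 ]
R2 -> R2 + 1/2·R4
  [ 1  1   -1  0 ]
  [ 0  1  3/2  0 ]
  [ 0  0    1  0 ]
  [ 0  0    0  1 ]
R2 -> R2 − 3/2·R3
  [ 1  1  -1  0 ]
  [ 0  1   0  0 ]
  [ 0  0   1  0 ]
  [ 0  0   0  1 ]
R1 -> R1 + R3
  [ 1  1  0  0 ]
  [ 0  1  0  0 ]
  [ 0  0  1  0 ]
  [ 0  0  0  1 ]
R1 -> R1 − R2
  [ 1  0  0  0 ]
  [ 0  1  0  0 ]
  [ 0  0  1  0 ]
  [ 0  0  0  1 ]
Pivot columns are the columns containing a leading 1.

1, 2, 3, 4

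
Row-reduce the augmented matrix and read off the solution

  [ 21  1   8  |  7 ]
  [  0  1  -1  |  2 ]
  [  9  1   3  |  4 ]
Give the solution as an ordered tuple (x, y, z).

(2/3, 1, -1)

ρ1 := 1/21·ρ1
  [ 1  1/21  8/21  |  1/3 ]
  [ 0     1    -1  |    2 ]
  [ 9     1     3  |    4 ]
ρ3 := ρ3 − 9·ρ1
  [ 1  1/21  8/21  |  1/3 ]
  [ 0     1    -1  |    2 ]
  [ 0   4/7  -3/7  |    1 ]
ρ3 := ρ3 − 4/7·ρ2
  [ 1  1/21  8/21  |   1/3 ]
  [ 0     1    -1  |     2 ]
  [ 0     0   1/7  |  -1/7 ]
ρ3 := 7·ρ3
  [ 1  1/21  8/21  |  1/3 ]
  [ 0     1    -1  |    2 ]
  [ 0     0     1  |   -1 ]
ρ2 := ρ2 + ρ3
  [ 1  1/21  8/21  |  1/3 ]
  [ 0     1     0  |    1 ]
  [ 0     0     1  |   -1 ]
ρ1 := ρ1 − 8/21·ρ3
  [ 1  1/21  0  |  5/7 ]
  [ 0     1  0  |    1 ]
  [ 0     0  1  |   -1 ]
ρ1 := ρ1 − 1/21·ρ2
  [ 1  0  0  |  2/3 ]
  [ 0  1  0  |    1 ]
  [ 0  0  1  |   -1 ]
Reading off the last column: x = 2/3, y = 1, z = -1.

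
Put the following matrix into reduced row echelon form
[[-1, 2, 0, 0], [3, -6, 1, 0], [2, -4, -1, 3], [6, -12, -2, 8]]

r1 -> -1·r1
  [ 1   -2   0  0 ]
  [ 3   -6   1  0 ]
  [ 2   -4  -1  3 ]
  [ 6  -12  -2  8 ]
r2 -> r2 − 3·r1
  [ 1   -2   0  0 ]
  [ 0    0   1  0 ]
  [ 2   -4  -1  3 ]
  [ 6  -12  -2  8 ]
r3 -> r3 − 2·r1
  [ 1   -2   0  0 ]
  [ 0    0   1  0 ]
  [ 0    0  -1  3 ]
  [ 6  -12  -2  8 ]
r4 -> r4 − 6·r1
  [ 1  -2   0  0 ]
  [ 0   0   1  0 ]
  [ 0   0  -1  3 ]
  [ 0   0  -2  8 ]
r3 -> r3 + r2
  [ 1  -2   0  0 ]
  [ 0   0   1  0 ]
  [ 0   0   0  3 ]
  [ 0   0  -2  8 ]
r4 -> r4 + 2·r2
  [ 1  -2  0  0 ]
  [ 0   0  1  0 ]
  [ 0   0  0  3 ]
  [ 0   0  0  8 ]
r3 -> 1/3·r3
  [ 1  -2  0  0 ]
  [ 0   0  1  0 ]
  [ 0   0  0  1 ]
  [ 0   0  0  8 ]
r4 -> r4 − 8·r3
  [ 1  -2  0  0 ]
  [ 0   0  1  0 ]
  [ 0   0  0  1 ]
  [ 0   0  0  0 ]

[[1, -2, 0, 0], [0, 0, 1, 0], [0, 0, 0, 1], [0, 0, 0, 0]]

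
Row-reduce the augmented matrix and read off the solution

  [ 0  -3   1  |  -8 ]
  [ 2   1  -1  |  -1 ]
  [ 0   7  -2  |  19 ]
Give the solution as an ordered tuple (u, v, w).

(-3/2, 3, 1)

R1 <=> R2
  [ 2   1  -1  |  -1 ]
  [ 0  -3   1  |  -8 ]
  [ 0   7  -2  |  19 ]
R1 := 1/2·R1
  [ 1  1/2  -1/2  |  -1/2 ]
  [ 0   -3     1  |    -8 ]
  [ 0    7    -2  |    19 ]
R2 := -1/3·R2
  [ 1  1/2  -1/2  |  -1/2 ]
  [ 0    1  -1/3  |   8/3 ]
  [ 0    7    -2  |    19 ]
R3 := R3 − 7·R2
  [ 1  1/2  -1/2  |  -1/2 ]
  [ 0    1  -1/3  |   8/3 ]
  [ 0    0   1/3  |   1/3 ]
R3 := 3·R3
  [ 1  1/2  -1/2  |  -1/2 ]
  [ 0    1  -1/3  |   8/3 ]
  [ 0    0     1  |     1 ]
R2 := R2 + 1/3·R3
  [ 1  1/2  -1/2  |  -1/2 ]
  [ 0    1     0  |     3 ]
  [ 0    0     1  |     1 ]
R1 := R1 + 1/2·R3
  [ 1  1/2  0  |  0 ]
  [ 0    1  0  |  3 ]
  [ 0    0  1  |  1 ]
R1 := R1 − 1/2·R2
  [ 1  0  0  |  -3/2 ]
  [ 0  1  0  |     3 ]
  [ 0  0  1  |     1 ]
Reading off the last column: u = -3/2, v = 3, w = 1.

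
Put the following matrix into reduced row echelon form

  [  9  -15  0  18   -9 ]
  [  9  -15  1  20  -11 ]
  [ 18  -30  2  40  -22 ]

r1 → 1/9·r1
  [  1  -5/3  0   2   -1 ]
  [  9   -15  1  20  -11 ]
  [ 18   -30  2  40  -22 ]
r2 → r2 − 9·r1
  [  1  -5/3  0   2   -1 ]
  [  0     0  1   2   -2 ]
  [ 18   -30  2  40  -22 ]
r3 → r3 − 18·r1
  [ 1  -5/3  0  2  -1 ]
  [ 0     0  1  2  -2 ]
  [ 0     0  2  4  -4 ]
r3 → r3 − 2·r2
  [ 1  -5/3  0  2  -1 ]
  [ 0     0  1  2  -2 ]
  [ 0     0  0  0   0 ]

[[1, -5/3, 0, 2, -1], [0, 0, 1, 2, -2], [0, 0, 0, 0, 0]]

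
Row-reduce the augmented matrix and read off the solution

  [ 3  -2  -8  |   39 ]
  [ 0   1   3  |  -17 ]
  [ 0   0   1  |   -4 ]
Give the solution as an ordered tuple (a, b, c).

R1 ← 1/3·R1
  [ 1  -2/3  -8/3  |   13 ]
  [ 0     1     3  |  -17 ]
  [ 0     0     1  |   -4 ]
R2 ← R2 − 3·R3
  [ 1  -2/3  -8/3  |  13 ]
  [ 0     1     0  |  -5 ]
  [ 0     0     1  |  -4 ]
R1 ← R1 + 8/3·R3
  [ 1  -2/3  0  |  7/3 ]
  [ 0     1  0  |   -5 ]
  [ 0     0  1  |   -4 ]
R1 ← R1 + 2/3·R2
  [ 1  0  0  |  -1 ]
  [ 0  1  0  |  -5 ]
  [ 0  0  1  |  -4 ]
Reading off the last column: a = -1, b = -5, c = -4.

(-1, -5, -4)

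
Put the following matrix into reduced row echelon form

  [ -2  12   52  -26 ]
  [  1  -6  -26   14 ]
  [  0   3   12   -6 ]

Multiply R1 by -1/2.
  [ 1  -6  -26  13 ]
  [ 1  -6  -26  14 ]
  [ 0   3   12  -6 ]
Subtract R1 from R2.
  [ 1  -6  -26  13 ]
  [ 0   0    0   1 ]
  [ 0   3   12  -6 ]
Swap R2 and R3.
  [ 1  -6  -26  13 ]
  [ 0   3   12  -6 ]
  [ 0   0    0   1 ]
Multiply R2 by 1/3.
  [ 1  -6  -26  13 ]
  [ 0   1    4  -2 ]
  [ 0   0    0   1 ]
Add 2 times R3 to R2.
  [ 1  -6  -26  13 ]
  [ 0   1    4   0 ]
  [ 0   0    0   1 ]
Subtract 13 times R3 from R1.
  [ 1  -6  -26  0 ]
  [ 0   1    4  0 ]
  [ 0   0    0  1 ]
Add 6 times R2 to R1.
  [ 1  0  -2  0 ]
  [ 0  1   4  0 ]
  [ 0  0   0  1 ]

[[1, 0, -2, 0], [0, 1, 4, 0], [0, 0, 0, 1]]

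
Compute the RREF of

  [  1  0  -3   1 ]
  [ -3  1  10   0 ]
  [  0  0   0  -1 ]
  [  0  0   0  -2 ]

Add 3 times R1 to R2.
  [ 1  0  -3   1 ]
  [ 0  1   1   3 ]
  [ 0  0   0  -1 ]
  [ 0  0   0  -2 ]
Multiply R3 by -1.
  [ 1  0  -3   1 ]
  [ 0  1   1   3 ]
  [ 0  0   0   1 ]
  [ 0  0   0  -2 ]
Add 2 times R3 to R4.
  [ 1  0  -3  1 ]
  [ 0  1   1  3 ]
  [ 0  0   0  1 ]
  [ 0  0   0  0 ]
Subtract 3 times R3 from R2.
  [ 1  0  -3  1 ]
  [ 0  1   1  0 ]
  [ 0  0   0  1 ]
  [ 0  0   0  0 ]
Subtract R3 from R1.
  [ 1  0  -3  0 ]
  [ 0  1   1  0 ]
  [ 0  0   0  1 ]
  [ 0  0   0  0 ]

[[1, 0, -3, 0], [0, 1, 1, 0], [0, 0, 0, 1], [0, 0, 0, 0]]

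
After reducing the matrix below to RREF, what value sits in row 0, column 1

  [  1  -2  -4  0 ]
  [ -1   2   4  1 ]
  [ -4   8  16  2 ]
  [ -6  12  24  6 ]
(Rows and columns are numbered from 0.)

Add R1 to R2.
  [  1  -2  -4  0 ]
  [  0   0   0  1 ]
  [ -4   8  16  2 ]
  [ -6  12  24  6 ]
Add 4 times R1 to R3.
  [  1  -2  -4  0 ]
  [  0   0   0  1 ]
  [  0   0   0  2 ]
  [ -6  12  24  6 ]
Add 6 times R1 to R4.
  [ 1  -2  -4  0 ]
  [ 0   0   0  1 ]
  [ 0   0   0  2 ]
  [ 0   0   0  6 ]
Subtract 2 times R2 from R3.
  [ 1  -2  -4  0 ]
  [ 0   0   0  1 ]
  [ 0   0   0  0 ]
  [ 0   0   0  6 ]
Subtract 6 times R2 from R4.
  [ 1  -2  -4  0 ]
  [ 0   0   0  1 ]
  [ 0   0   0  0 ]
  [ 0   0   0  0 ]

-2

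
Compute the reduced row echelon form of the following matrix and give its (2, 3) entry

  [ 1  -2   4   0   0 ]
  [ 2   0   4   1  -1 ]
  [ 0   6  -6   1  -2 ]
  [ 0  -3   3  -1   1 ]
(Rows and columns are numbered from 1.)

-1

R2 → R2 − 2·R1
  [ 1  -2   4   0   0 ]
  [ 0   4  -4   1  -1 ]
  [ 0   6  -6   1  -2 ]
  [ 0  -3   3  -1   1 ]
R2 → 1/4·R2
  [ 1  -2   4    0     0 ]
  [ 0   1  -1  1/4  -1/4 ]
  [ 0   6  -6    1    -2 ]
  [ 0  -3   3   -1     1 ]
R3 → R3 − 6·R2
  [ 1  -2   4     0     0 ]
  [ 0   1  -1   1/4  -1/4 ]
  [ 0   0   0  -1/2  -1/2 ]
  [ 0  -3   3    -1     1 ]
R4 → R4 + 3·R2
  [ 1  -2   4     0     0 ]
  [ 0   1  -1   1/4  -1/4 ]
  [ 0   0   0  -1/2  -1/2 ]
  [ 0   0   0  -1/4   1/4 ]
R3 → -2·R3
  [ 1  -2   4     0     0 ]
  [ 0   1  -1   1/4  -1/4 ]
  [ 0   0   0     1     1 ]
  [ 0   0   0  -1/4   1/4 ]
R4 → R4 + 1/4·R3
  [ 1  -2   4    0     0 ]
  [ 0   1  -1  1/4  -1/4 ]
  [ 0   0   0    1     1 ]
  [ 0   0   0    0   1/2 ]
R4 → 2·R4
  [ 1  -2   4    0     0 ]
  [ 0   1  -1  1/4  -1/4 ]
  [ 0   0   0    1     1 ]
  [ 0   0   0    0     1 ]
R3 → R3 − R4
  [ 1  -2   4    0     0 ]
  [ 0   1  -1  1/4  -1/4 ]
  [ 0   0   0    1     0 ]
  [ 0   0   0    0     1 ]
R2 → R2 + 1/4·R4
  [ 1  -2   4    0  0 ]
  [ 0   1  -1  1/4  0 ]
  [ 0   0   0    1  0 ]
  [ 0   0   0    0  1 ]
R2 → R2 − 1/4·R3
  [ 1  -2   4  0  0 ]
  [ 0   1  -1  0  0 ]
  [ 0   0   0  1  0 ]
  [ 0   0   0  0  1 ]
R1 → R1 + 2·R2
  [ 1  0   2  0  0 ]
  [ 0  1  -1  0  0 ]
  [ 0  0   0  1  0 ]
  [ 0  0   0  0  1 ]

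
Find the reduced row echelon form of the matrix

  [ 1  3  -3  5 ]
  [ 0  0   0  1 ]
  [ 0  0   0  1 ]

[[1, 3, -3, 0], [0, 0, 0, 1], [0, 0, 0, 0]]

R3 ← R3 − R2
  [ 1  3  -3  5 ]
  [ 0  0   0  1 ]
  [ 0  0   0  0 ]
R1 ← R1 − 5·R2
  [ 1  3  -3  0 ]
  [ 0  0   0  1 ]
  [ 0  0   0  0 ]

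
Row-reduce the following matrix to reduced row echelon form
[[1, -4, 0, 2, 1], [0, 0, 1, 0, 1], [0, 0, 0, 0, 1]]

r2 -> r2 − r3
  [ 1  -4  0  2  1 ]
  [ 0   0  1  0  0 ]
  [ 0   0  0  0  1 ]
r1 -> r1 − r3
  [ 1  -4  0  2  0 ]
  [ 0   0  1  0  0 ]
  [ 0   0  0  0  1 ]

[[1, -4, 0, 2, 0], [0, 0, 1, 0, 0], [0, 0, 0, 0, 1]]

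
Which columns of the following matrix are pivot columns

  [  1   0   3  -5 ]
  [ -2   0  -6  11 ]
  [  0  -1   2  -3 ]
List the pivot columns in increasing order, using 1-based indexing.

R2 := R2 + 2·R1
  [ 1   0  3  -5 ]
  [ 0   0  0   1 ]
  [ 0  -1  2  -3 ]
R2 <-> R3
  [ 1   0  3  -5 ]
  [ 0  -1  2  -3 ]
  [ 0   0  0   1 ]
R2 := -1·R2
  [ 1  0   3  -5 ]
  [ 0  1  -2   3 ]
  [ 0  0   0   1 ]
R2 := R2 − 3·R3
  [ 1  0   3  -5 ]
  [ 0  1  -2   0 ]
  [ 0  0   0   1 ]
R1 := R1 + 5·R3
  [ 1  0   3  0 ]
  [ 0  1  -2  0 ]
  [ 0  0   0  1 ]
Pivot columns are the columns containing a leading 1.

1, 2, 4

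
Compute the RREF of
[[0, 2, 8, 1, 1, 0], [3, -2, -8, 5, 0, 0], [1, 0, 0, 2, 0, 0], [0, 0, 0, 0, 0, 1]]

ρ1 <=> ρ2
  [ 3  -2  -8  5  0  0 ]
  [ 0   2   8  1  1  0 ]
  [ 1   0   0  2  0  0 ]
  [ 0   0   0  0  0  1 ]
ρ1 := 1/3·ρ1
  [ 1  -2/3  -8/3  5/3  0  0 ]
  [ 0     2     8    1  1  0 ]
  [ 1     0     0    2  0  0 ]
  [ 0     0     0    0  0  1 ]
ρ3 := ρ3 − ρ1
  [ 1  -2/3  -8/3  5/3  0  0 ]
  [ 0     2     8    1  1  0 ]
  [ 0   2/3   8/3  1/3  0  0 ]
  [ 0     0     0    0  0  1 ]
ρ2 := 1/2·ρ2
  [ 1  -2/3  -8/3  5/3    0  0 ]
  [ 0     1     4  1/2  1/2  0 ]
  [ 0   2/3   8/3  1/3    0  0 ]
  [ 0     0     0    0    0  1 ]
ρ3 := ρ3 − 2/3·ρ2
  [ 1  -2/3  -8/3  5/3     0  0 ]
  [ 0     1     4  1/2   1/2  0 ]
  [ 0     0     0    0  -1/3  0 ]
  [ 0     0     0    0     0  1 ]
ρ3 := -3·ρ3
  [ 1  -2/3  -8/3  5/3    0  0 ]
  [ 0     1     4  1/2  1/2  0 ]
  [ 0     0     0    0    1  0 ]
  [ 0     0     0    0    0  1 ]
ρ2 := ρ2 − 1/2·ρ3
  [ 1  -2/3  -8/3  5/3  0  0 ]
  [ 0     1     4  1/2  0  0 ]
  [ 0     0     0    0  1  0 ]
  [ 0     0     0    0  0  1 ]
ρ1 := ρ1 + 2/3·ρ2
  [ 1  0  0    2  0  0 ]
  [ 0  1  4  1/2  0  0 ]
  [ 0  0  0    0  1  0 ]
  [ 0  0  0    0  0  1 ]

[[1, 0, 0, 2, 0, 0], [0, 1, 4, 1/2, 0, 0], [0, 0, 0, 0, 1, 0], [0, 0, 0, 0, 0, 1]]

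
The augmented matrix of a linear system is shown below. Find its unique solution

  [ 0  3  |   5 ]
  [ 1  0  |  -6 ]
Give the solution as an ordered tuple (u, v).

r1 <-> r2
r2 := 1/3·r2
Reading off the last column: u = -6, v = 5/3.

(-6, 5/3)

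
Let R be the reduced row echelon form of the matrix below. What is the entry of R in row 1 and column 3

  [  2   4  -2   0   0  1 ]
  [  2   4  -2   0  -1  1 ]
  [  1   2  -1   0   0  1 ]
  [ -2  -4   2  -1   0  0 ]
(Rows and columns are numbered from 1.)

R1 -> 1/2·R1
  [  1   2  -1   0   0  1/2 ]
  [  2   4  -2   0  -1    1 ]
  [  1   2  -1   0   0    1 ]
  [ -2  -4   2  -1   0    0 ]
R2 -> R2 − 2·R1
  [  1   2  -1   0   0  1/2 ]
  [  0   0   0   0  -1    0 ]
  [  1   2  -1   0   0    1 ]
  [ -2  -4   2  -1   0    0 ]
R3 -> R3 − R1
  [  1   2  -1   0   0  1/2 ]
  [  0   0   0   0  -1    0 ]
  [  0   0   0   0   0  1/2 ]
  [ -2  -4   2  -1   0    0 ]
R4 -> R4 + 2·R1
  [ 1  2  -1   0   0  1/2 ]
  [ 0  0   0   0  -1    0 ]
  [ 0  0   0   0   0  1/2 ]
  [ 0  0   0  -1   0    1 ]
R2 ↔ R4
  [ 1  2  -1   0   0  1/2 ]
  [ 0  0   0  -1   0    1 ]
  [ 0  0   0   0   0  1/2 ]
  [ 0  0   0   0  -1    0 ]
R2 -> -1·R2
  [ 1  2  -1  0   0  1/2 ]
  [ 0  0   0  1   0   -1 ]
  [ 0  0   0  0   0  1/2 ]
  [ 0  0   0  0  -1    0 ]
R3 ↔ R4
  [ 1  2  -1  0   0  1/2 ]
  [ 0  0   0  1   0   -1 ]
  [ 0  0   0  0  -1    0 ]
  [ 0  0   0  0   0  1/2 ]
R3 -> -1·R3
  [ 1  2  -1  0  0  1/2 ]
  [ 0  0   0  1  0   -1 ]
  [ 0  0   0  0  1    0 ]
  [ 0  0   0  0  0  1/2 ]
R4 -> 2·R4
  [ 1  2  -1  0  0  1/2 ]
  [ 0  0   0  1  0   -1 ]
  [ 0  0   0  0  1    0 ]
  [ 0  0   0  0  0    1 ]
R2 -> R2 + R4
  [ 1  2  -1  0  0  1/2 ]
  [ 0  0   0  1  0    0 ]
  [ 0  0   0  0  1    0 ]
  [ 0  0   0  0  0    1 ]
R1 -> R1 − 1/2·R4
  [ 1  2  -1  0  0  0 ]
  [ 0  0   0  1  0  0 ]
  [ 0  0   0  0  1  0 ]
  [ 0  0   0  0  0  1 ]

-1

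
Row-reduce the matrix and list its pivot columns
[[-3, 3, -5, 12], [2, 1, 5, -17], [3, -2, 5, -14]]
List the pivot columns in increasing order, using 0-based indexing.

0, 1, 2

R1 := -1/3·R1
  [ 1  -1  5/3   -4 ]
  [ 2   1    5  -17 ]
  [ 3  -2    5  -14 ]
R2 := R2 − 2·R1
  [ 1  -1  5/3   -4 ]
  [ 0   3  5/3   -9 ]
  [ 3  -2    5  -14 ]
R3 := R3 − 3·R1
  [ 1  -1  5/3  -4 ]
  [ 0   3  5/3  -9 ]
  [ 0   1    0  -2 ]
R2 := 1/3·R2
  [ 1  -1  5/3  -4 ]
  [ 0   1  5/9  -3 ]
  [ 0   1    0  -2 ]
R3 := R3 − R2
  [ 1  -1   5/3  -4 ]
  [ 0   1   5/9  -3 ]
  [ 0   0  -5/9   1 ]
R3 := -9/5·R3
  [ 1  -1  5/3    -4 ]
  [ 0   1  5/9    -3 ]
  [ 0   0    1  -9/5 ]
R2 := R2 − 5/9·R3
  [ 1  -1  5/3    -4 ]
  [ 0   1    0    -2 ]
  [ 0   0    1  -9/5 ]
R1 := R1 − 5/3·R3
  [ 1  -1  0    -1 ]
  [ 0   1  0    -2 ]
  [ 0   0  1  -9/5 ]
R1 := R1 + R2
  [ 1  0  0    -3 ]
  [ 0  1  0    -2 ]
  [ 0  0  1  -9/5 ]
Pivot columns are the columns containing a leading 1.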